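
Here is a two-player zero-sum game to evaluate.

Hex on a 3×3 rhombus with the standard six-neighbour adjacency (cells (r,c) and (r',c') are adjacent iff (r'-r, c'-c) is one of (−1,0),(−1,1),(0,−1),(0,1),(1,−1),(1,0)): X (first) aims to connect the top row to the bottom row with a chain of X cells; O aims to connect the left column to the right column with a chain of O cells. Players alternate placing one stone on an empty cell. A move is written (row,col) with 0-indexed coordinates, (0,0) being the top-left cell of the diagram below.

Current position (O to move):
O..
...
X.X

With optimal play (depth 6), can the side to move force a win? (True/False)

O winning at [O../.../X.X]: True

[O../.../X.X] O move#1: (0,1):-1/OO./.../X.X, (0,2):-1/O.O/.../X.X, (1,0):-1/O../O../X.X, (1,1):+1/O../.O./X.X*, (1,2):-1/O../..O/X.X, (2,1):-1/O../.../XOX
[O../.O./X.X] X move#2: (0,1):-1/OX./.O./X.X*, (0,2):-1/O.X/.O./X.X, (1,0):-1/O../XO./X.X, (1,2):-1/O../.OX/X.X, (2,1):-1/O../.O./XXX
[OX./.O./X.X] O move#3: (0,2):-1/OXO/.O./X.X, (1,0):+1/OX./OO./X.X*, (1,2):-1/OX./.OO/X.X, (2,1):-1/OX./.O./XOX
[OX./OO./X.X] X move#4: (0,2):-1/OXX/OO./X.X*, (1,2):-1/OX./OOX/X.X, (2,1):-1/OX./OO./XXX
[OXX/OO./X.X] O move#5: (1,2):+1/OXX/OOO/X.X*, (2,1):-1/OXX/OO./XOX
[OXX/OOO/X.X] end (terminal -1, X#6); searched O../.../X.X to 6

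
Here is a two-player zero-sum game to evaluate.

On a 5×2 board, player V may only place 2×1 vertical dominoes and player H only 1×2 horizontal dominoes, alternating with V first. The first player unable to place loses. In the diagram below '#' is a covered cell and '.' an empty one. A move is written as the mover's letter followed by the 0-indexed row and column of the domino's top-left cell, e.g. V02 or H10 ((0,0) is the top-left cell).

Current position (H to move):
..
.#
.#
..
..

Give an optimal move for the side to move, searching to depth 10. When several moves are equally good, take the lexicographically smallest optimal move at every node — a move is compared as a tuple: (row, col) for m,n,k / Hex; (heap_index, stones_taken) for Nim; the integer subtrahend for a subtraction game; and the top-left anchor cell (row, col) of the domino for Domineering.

[../.#/.#/../..] H move#1: H00:-1/##/.#/.#/../.., H30:+1/../.#/.#/##/..*, H40:+1/../.#/.#/../##
[../.#/.#/##/..] V move#2: V00:-1/#./##/.#/##/..*, V10:-1/../##/##/##/..
[#./##/.#/##/..] H move#3: H40:+1/#./##/.#/##/##*
[#./##/.#/##/##] end (terminal -1, V#4); searched ../.#/.#/../.. to 10

H's best at [../.#/.#/../..]: H30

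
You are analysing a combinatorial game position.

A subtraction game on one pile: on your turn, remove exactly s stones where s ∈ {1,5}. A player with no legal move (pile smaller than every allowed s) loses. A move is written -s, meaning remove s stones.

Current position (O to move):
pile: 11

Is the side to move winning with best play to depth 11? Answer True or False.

O winning at [11]: True

ply 1, O at 11 | -1=+1→10*; -5=+1→6
ply 2, X at 10 | -1=-1→9*; -5=-1→5
ply 3, O at 9 | -1=+1→8*; -5=+1→4
ply 4, X at 8 | -1=-1→7*; -5=-1→3
ply 5, O at 7 | -1=+1→6*; -5=+1→2
ply 6, X at 6 | -1=-1→5*; -5=-1→1
ply 7, O at 5 | -1=+1→4*; -5=+1→0
ply 8, X at 4 | -1=-1→3*
ply 9, O at 3 | -1=+1→2*
ply 10, X at 2 | -1=-1→1*
ply 11, O at 1 | -1=+1→0*
ply 12: 0 is terminal -1 (X); from 11 depth 11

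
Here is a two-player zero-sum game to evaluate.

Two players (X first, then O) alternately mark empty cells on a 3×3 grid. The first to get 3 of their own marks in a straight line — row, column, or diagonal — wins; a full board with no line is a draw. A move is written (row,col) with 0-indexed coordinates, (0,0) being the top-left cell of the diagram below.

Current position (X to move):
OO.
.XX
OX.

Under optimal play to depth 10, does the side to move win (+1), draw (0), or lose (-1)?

p1 X@[OO./.XX/OX.]: (0,2)[OOX/.XX/OX.]-1 (1,0)[OO./XXX/OX.]+1* (2,2)[OO./.XX/OXX]-1
p2 O@[OO./XXX/OX.] terminal -1; root [OO./.XX/OX.] d10

value(OO./.XX/OX., X) = +1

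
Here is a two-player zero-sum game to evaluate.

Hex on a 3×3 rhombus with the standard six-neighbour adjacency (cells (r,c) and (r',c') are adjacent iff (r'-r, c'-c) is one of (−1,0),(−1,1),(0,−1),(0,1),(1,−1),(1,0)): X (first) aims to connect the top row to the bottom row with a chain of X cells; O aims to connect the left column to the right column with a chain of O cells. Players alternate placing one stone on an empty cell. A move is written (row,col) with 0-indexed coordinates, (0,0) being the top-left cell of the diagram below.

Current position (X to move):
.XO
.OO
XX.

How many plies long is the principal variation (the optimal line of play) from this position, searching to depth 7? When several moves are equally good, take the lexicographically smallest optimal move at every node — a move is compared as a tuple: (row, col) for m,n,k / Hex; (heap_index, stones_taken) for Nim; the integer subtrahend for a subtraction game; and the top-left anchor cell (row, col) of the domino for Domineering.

[.XO/.OO/XX.] X move#1: (0,0):-1/XXO/.OO/XX., (1,0):+1/.XO/XOO/XX.*, (2,2):-1/.XO/.OO/XXX
[.XO/XOO/XX.] end (terminal -1, O#2); searched .XO/.OO/XX. to 7

PV length from [.XO/.OO/XX.]: 1 ply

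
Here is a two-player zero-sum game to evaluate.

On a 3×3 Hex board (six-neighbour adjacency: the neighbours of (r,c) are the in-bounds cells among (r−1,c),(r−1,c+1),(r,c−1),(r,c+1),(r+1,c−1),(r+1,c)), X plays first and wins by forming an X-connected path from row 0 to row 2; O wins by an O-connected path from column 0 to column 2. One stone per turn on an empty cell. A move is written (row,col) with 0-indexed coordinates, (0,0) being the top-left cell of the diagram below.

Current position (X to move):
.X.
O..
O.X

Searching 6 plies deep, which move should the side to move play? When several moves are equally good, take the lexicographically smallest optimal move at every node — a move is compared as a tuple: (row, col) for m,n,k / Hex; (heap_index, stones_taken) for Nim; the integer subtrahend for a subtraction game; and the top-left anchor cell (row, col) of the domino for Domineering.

ply 1, X at .X./O../O.X | (0,0)=-1→XX./O../O.X; (0,2)=-1→.XX/O../O.X; (1,1)=+1→.X./OX./O.X*; (1,2)=+1→.X./O.X/O.X; (2,1)=-1→.X./O../OXX
ply 2, O at .X./OX./O.X | (0,0)=-1→OX./OX./O.X*; (0,2)=-1→.XO/OX./O.X; (1,2)=-1→.X./OXO/O.X; (2,1)=-1→.X./OX./OOX
ply 3, X at OX./OX./O.X | (0,2)=+1→OXX/OX./O.X*; (1,2)=+1→OX./OXX/O.X; (2,1)=+1→OX./OX./OXX
ply 4, O at OXX/OX./O.X | (1,2)=-1→OXX/OXO/O.X*; (2,1)=-1→OXX/OX./OOX
ply 5, X at OXX/OXO/O.X | (2,1)=+1→OXX/OXO/OXX*
ply 6: OXX/OXO/OXX is terminal -1 (O); from .X./O../O.X depth 6

X's best at [.X./O../O.X]: (1,1)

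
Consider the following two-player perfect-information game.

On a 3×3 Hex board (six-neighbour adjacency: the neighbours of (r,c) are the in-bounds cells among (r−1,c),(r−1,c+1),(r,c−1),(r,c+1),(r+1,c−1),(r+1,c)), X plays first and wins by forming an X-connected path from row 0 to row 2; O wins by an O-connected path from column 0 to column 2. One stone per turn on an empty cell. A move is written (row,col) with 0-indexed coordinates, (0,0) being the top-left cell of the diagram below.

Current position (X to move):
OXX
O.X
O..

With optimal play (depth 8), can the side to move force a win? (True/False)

X winning at [OXX/O.X/O..]: True

ply 1, X at OXX/O.X/O.. | (1,1)=+1→OXX/OXX/O..*; (2,1)=+1→OXX/O.X/OX.; (2,2)=+1→OXX/O.X/O.X
ply 2, O at OXX/OXX/O.. | (2,1)=-1→OXX/OXX/OO.*; (2,2)=-1→OXX/OXX/O.O
ply 3, X at OXX/OXX/OO. | (2,2)=+1→OXX/OXX/OOX*
ply 4: OXX/OXX/OOX is terminal -1 (O); from OXX/O.X/O.. depth 8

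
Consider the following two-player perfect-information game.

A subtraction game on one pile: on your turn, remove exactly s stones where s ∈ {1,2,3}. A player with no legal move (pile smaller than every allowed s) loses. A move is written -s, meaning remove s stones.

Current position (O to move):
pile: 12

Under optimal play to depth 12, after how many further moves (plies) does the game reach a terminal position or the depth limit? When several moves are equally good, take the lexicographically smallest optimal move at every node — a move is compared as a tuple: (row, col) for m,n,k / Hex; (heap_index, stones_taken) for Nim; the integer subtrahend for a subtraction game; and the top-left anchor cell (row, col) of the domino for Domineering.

p1 O@[12]: -1[11]-1* -2[10]-1 -3[9]-1
p2 X@[11]: -1[10]-1 -2[9]-1 -3[8]+1*
p3 O@[8]: -1[7]-1* -2[6]-1 -3[5]-1
p4 X@[7]: -1[6]-1 -2[5]-1 -3[4]+1*
p5 O@[4]: -1[3]-1* -2[2]-1 -3[1]-1
p6 X@[3]: -1[2]-1 -2[1]-1 -3[0]+1*
p7 O@[0] terminal -1; root [12] d12

PV length from [12]: 6 plies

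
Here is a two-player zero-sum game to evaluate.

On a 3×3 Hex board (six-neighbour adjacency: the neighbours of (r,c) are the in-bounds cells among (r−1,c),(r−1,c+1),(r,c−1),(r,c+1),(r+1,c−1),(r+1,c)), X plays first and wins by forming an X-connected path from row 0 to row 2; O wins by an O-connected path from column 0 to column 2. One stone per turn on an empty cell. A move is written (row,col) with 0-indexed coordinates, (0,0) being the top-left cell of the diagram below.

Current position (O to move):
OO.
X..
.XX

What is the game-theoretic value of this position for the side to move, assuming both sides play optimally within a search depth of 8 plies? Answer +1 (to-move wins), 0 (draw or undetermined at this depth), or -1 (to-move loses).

[OO./X../.XX] O move#1: (0,2):+1/OOO/X../.XX*, (1,1):+1/OO./XO./.XX, (1,2):+1/OO./X.O/.XX, (2,0):-1/OO./X../OXX
[OOO/X../.XX] end (terminal -1, X#2); searched OO./X../.XX to 8

value(OO./X../.XX, O) = +1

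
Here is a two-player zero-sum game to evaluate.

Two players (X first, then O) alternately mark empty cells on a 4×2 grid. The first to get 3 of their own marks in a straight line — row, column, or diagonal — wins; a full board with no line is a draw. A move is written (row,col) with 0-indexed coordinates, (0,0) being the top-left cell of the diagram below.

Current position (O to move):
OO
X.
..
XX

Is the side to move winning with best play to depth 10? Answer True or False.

O winning at [OO/X./../XX]: False

p1 O@[OO/X./../XX]: (1,1)[OO/XO/../XX]-1 (2,0)[OO/X./O./XX]+0* (2,1)[OO/X./.O/XX]-1
p2 X@[OO/X./O./XX]: (1,1)[OO/XX/O./XX]+0* (2,1)[OO/X./OX/XX]+0
p3 O@[OO/XX/O./XX]: (2,1)[OO/XX/OO/XX]+0*
p4 X@[OO/XX/OO/XX] terminal +0; root [OO/X./../XX] d10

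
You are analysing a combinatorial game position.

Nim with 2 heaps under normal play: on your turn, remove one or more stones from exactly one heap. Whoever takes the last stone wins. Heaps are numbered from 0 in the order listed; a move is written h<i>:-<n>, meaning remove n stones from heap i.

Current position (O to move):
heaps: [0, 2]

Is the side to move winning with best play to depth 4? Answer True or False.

O winning at [(0,2)]: True

p1 O@[(0,2)]: h1:-1[(0,1)]-1 h1:-2[(0,0)]+1*
p2 X@[(0,0)] terminal -1; root [(0,2)] d4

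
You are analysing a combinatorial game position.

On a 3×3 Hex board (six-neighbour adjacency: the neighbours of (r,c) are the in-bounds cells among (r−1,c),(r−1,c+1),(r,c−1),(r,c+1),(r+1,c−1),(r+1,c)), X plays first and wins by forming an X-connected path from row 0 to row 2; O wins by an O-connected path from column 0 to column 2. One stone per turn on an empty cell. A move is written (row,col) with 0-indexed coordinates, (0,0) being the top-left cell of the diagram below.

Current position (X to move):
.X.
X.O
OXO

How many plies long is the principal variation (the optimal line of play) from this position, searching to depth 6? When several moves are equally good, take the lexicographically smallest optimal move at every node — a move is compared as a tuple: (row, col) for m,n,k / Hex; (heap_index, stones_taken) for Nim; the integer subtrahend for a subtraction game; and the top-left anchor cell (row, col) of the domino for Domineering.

PV length from [.X./X.O/OXO]: 1 ply

p1 X@[.X./X.O/OXO]: (0,0)[XX./X.O/OXO]-1 (0,2)[.XX/X.O/OXO]-1 (1,1)[.X./XXO/OXO]+1*
p2 O@[.X./XXO/OXO] terminal -1; root [.X./X.O/OXO] d6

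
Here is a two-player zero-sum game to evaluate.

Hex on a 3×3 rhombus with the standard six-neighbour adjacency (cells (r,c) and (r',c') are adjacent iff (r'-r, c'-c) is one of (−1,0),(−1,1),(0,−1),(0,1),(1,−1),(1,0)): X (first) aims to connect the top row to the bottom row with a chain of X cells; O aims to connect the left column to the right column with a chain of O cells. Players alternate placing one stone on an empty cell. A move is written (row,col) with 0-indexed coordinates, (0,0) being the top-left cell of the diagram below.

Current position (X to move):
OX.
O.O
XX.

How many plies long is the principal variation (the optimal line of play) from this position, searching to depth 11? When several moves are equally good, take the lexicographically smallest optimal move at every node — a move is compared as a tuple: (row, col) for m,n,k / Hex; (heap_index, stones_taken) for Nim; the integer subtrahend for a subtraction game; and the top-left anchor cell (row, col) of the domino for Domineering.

PV length from [OX./O.O/XX.]: 1 ply

ply 1, X at OX./O.O/XX. | (0,2)=-1→OXX/O.O/XX.; (1,1)=+1→OX./OXO/XX.*; (2,2)=-1→OX./O.O/XXX
ply 2: OX./OXO/XX. is terminal -1 (O); from OX./O.O/XX. depth 11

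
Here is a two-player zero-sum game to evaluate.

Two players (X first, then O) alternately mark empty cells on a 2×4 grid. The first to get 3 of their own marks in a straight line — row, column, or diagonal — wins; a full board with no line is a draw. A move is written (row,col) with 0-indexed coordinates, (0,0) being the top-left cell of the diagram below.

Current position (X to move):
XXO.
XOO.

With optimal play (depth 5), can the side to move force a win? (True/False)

X winning at [XXO./XOO.]: False

[XXO./XOO.] X move#1: (0,3):-1/XXOX/XOO., (1,3):+0/XXO./XOOX*
[XXO./XOOX] O move#2: (0,3):+0/XXOO/XOOX*
[XXOO/XOOX] end (terminal +0, X#3); searched XXO./XOO. to 5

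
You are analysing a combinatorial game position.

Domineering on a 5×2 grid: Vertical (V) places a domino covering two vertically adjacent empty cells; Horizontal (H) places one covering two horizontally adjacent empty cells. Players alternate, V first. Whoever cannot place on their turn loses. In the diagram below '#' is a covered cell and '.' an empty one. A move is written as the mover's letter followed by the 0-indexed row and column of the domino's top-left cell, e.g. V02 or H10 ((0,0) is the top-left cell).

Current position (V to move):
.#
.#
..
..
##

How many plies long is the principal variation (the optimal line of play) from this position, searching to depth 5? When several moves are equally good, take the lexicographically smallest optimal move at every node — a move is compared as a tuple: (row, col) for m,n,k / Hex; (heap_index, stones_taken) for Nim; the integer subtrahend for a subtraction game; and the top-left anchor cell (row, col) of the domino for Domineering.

p1 V@[.#/.#/../../##]: V00[##/##/../../##]-1 V10[.#/##/#./../##]-1 V20[.#/.#/#./#./##]+1* V21[.#/.#/.#/.#/##]+1
p2 H@[.#/.#/#./#./##] terminal -1; root [.#/.#/../../##] d5

PV length from [.#/.#/../../##]: 1 ply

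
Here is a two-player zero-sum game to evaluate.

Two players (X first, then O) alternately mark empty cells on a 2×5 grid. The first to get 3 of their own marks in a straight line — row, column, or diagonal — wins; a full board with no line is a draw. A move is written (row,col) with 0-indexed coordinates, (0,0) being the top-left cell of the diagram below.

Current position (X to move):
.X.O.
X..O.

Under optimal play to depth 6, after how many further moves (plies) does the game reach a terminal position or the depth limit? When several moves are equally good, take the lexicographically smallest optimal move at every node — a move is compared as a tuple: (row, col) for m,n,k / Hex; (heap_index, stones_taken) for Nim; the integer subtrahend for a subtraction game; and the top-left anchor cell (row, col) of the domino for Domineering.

PV length from [.X.O./X..O.]: 6 plies

[.X.O./X..O.] X move#1: (0,0):-1/XX.O./X..O., (0,2):+0/.XXO./X..O.*, (0,4):-1/.X.OX/X..O., (1,1):+0/.X.O./XX.O., (1,2):+0/.X.O./X.XO., (1,4):+0/.X.O./X..OX
[.XXO./X..O.] O move#2: (0,0):+0/OXXO./X..O.*, (0,4):-1/.XXOO/X..O., (1,1):-1/.XXO./XO.O., (1,2):-1/.XXO./X.OO., (1,4):-1/.XXO./X..OO
[OXXO./X..O.] X move#3: (0,4):-1/OXXOX/X..O., (1,1):+0/OXXO./XX.O.*, (1,2):+0/OXXO./X.XO., (1,4):+0/OXXO./X..OX
[OXXO./XX.O.] O move#4: (0,4):-1/OXXOO/XX.O., (1,2):+0/OXXO./XXOO.*, (1,4):-1/OXXO./XX.OO
[OXXO./XXOO.] X move#5: (0,4):-1/OXXOX/XXOO., (1,4):+0/OXXO./XXOOX*
[OXXO./XXOOX] O move#6: (0,4):+0/OXXOO/XXOOX*
[OXXOO/XXOOX] end (terminal +0, X#7); searched .X.O./X..O. to 6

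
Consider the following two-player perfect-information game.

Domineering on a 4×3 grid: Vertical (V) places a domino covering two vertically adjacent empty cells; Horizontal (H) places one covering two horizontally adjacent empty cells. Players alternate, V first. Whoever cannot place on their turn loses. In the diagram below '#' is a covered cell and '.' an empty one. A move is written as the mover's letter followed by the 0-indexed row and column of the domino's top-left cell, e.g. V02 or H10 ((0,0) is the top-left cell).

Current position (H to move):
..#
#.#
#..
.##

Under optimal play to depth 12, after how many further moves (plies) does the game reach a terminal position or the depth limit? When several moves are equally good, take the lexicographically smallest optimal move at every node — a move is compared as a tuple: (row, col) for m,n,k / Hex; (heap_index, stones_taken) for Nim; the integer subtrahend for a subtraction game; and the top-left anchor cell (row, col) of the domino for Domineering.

PV length from [..#/#.#/#../.##]: 2 plies

[..#/#.#/#../.##] H move#1: H00:-1/###/#.#/#../.##*, H21:-1/..#/#.#/###/.##
[###/#.#/#../.##] V move#2: V11:+1/###/###/##./.##*
[###/###/##./.##] end (terminal -1, H#3); searched ..#/#.#/#../.## to 12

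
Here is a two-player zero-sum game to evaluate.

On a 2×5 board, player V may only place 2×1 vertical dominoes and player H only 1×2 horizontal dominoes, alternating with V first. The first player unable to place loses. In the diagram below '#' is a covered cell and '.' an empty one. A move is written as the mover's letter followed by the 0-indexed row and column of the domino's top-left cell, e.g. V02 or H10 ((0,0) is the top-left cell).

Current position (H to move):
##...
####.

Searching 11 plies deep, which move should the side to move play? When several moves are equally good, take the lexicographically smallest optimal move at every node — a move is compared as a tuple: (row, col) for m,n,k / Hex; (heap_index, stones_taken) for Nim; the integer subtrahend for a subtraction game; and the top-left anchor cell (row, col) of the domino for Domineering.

H's best at [##.../####.]: H03

[##.../####.] H move#1: H02:-1/####./####., H03:+1/##.##/####.*
[##.##/####.] end (terminal -1, V#2); searched ##.../####. to 11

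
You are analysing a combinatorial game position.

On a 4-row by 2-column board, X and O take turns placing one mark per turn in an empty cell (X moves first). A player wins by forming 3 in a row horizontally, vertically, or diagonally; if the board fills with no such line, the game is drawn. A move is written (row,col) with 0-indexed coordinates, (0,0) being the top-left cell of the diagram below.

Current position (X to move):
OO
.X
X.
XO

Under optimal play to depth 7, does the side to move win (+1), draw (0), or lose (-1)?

ply 1, X at OO/.X/X./XO | (1,0)=+1→OO/XX/X./XO*; (2,1)=+0→OO/.X/XX/XO
ply 2: OO/XX/X./XO is terminal -1 (O); from OO/.X/X./XO depth 7

value(OO/.X/X./XO, X) = +1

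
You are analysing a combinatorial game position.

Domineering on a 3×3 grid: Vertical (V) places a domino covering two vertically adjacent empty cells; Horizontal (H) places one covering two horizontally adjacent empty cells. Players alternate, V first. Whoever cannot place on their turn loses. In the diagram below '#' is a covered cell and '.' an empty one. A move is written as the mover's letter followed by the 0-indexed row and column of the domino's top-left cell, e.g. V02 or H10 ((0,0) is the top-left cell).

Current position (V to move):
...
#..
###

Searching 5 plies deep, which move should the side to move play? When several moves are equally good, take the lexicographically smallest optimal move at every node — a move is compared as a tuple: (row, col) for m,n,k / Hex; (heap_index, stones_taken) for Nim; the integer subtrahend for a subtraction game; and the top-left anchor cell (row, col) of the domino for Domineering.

V's best at [.../#../###]: V01

p1 V@[.../#../###]: V01[.#./##./###]+1* V02[..#/#.#/###]-1
p2 H@[.#./##./###] terminal -1; root [.../#../###] d5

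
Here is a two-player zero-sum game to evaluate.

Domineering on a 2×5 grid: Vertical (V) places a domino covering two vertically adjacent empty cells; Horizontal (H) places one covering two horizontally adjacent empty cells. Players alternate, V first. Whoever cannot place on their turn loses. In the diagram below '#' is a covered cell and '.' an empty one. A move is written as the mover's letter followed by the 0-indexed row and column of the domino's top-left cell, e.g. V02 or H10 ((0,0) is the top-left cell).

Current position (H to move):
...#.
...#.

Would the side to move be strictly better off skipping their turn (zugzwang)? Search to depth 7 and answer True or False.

ply 1, H at ...#./...#. | H00=-1→##.#./...#.*; H01=-1→.###./...#.; H10=-1→...#./##.#.; H11=-1→...#./.###.
ply 2, V at ##.#./...#. | V02=+1→####./..##.*; V04=-1→##.##/...##
ply 3, H at ####./..##. | H10=-1→####./####.*
ply 4, V at ####./####. | V04=+1→#####/#####*
ply 5: #####/##### is terminal -1 (H); from ...#./...#. depth 7
suppose H passes — search the same position with V to move:
pass> ply 1, V at ...#./...#. | V00=-1→#..#./#..#.; V01=+1→.#.#./.#.#.*; V02=-1→..##./..##.; V04=-1→...##/...##
pass> ply 2: .#.#./.#.#. is terminal -1 (H); from ...#./...#. depth 7
for H: play -1, pass -1

zugzwang(...#./...#., H) = False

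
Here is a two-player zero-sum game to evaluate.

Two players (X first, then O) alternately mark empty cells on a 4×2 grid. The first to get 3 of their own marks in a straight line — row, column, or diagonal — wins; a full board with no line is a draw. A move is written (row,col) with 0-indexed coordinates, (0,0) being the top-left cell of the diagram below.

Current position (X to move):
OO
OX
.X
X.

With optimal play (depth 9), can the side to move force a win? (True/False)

X winning at [OO/OX/.X/X.]: True

[OO/OX/.X/X.] X move#1: (2,0):+0/OO/OX/XX/X., (3,1):+1/OO/OX/.X/XX*
[OO/OX/.X/XX] end (terminal -1, O#2); searched OO/OX/.X/X. to 9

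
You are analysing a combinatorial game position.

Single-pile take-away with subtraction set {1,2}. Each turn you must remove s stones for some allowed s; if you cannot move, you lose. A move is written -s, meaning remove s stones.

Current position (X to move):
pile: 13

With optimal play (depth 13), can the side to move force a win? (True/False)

X winning at [13]: True

[13] X move#1: -1:+1/12*, -2:-1/11
[12] O move#2: -1:-1/11*, -2:-1/10
[11] X move#3: -1:-1/10, -2:+1/9*
[9] O move#4: -1:-1/8*, -2:-1/7
[8] X move#5: -1:-1/7, -2:+1/6*
[6] O move#6: -1:-1/5*, -2:-1/4
[5] X move#7: -1:-1/4, -2:+1/3*
[3] O move#8: -1:-1/2*, -2:-1/1
[2] X move#9: -1:-1/1, -2:+1/0*
[0] end (terminal -1, O#10); searched 13 to 13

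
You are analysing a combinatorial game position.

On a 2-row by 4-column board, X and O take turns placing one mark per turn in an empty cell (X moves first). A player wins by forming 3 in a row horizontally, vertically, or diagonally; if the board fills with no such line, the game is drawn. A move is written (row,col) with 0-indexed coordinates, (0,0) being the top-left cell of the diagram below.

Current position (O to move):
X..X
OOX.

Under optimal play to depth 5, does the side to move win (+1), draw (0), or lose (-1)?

value(X..X/OOX., O) = 0

[X..X/OOX.] O move#1: (0,1):+0/XO.X/OOX.*, (0,2):+0/X.OX/OOX., (1,3):+0/X..X/OOXO
[XO.X/OOX.] X move#2: (0,2):+0/XOXX/OOX.*, (1,3):+0/XO.X/OOXX
[XOXX/OOX.] O move#3: (1,3):+0/XOXX/OOXO*
[XOXX/OOXO] end (terminal +0, X#4); searched X..X/OOX. to 5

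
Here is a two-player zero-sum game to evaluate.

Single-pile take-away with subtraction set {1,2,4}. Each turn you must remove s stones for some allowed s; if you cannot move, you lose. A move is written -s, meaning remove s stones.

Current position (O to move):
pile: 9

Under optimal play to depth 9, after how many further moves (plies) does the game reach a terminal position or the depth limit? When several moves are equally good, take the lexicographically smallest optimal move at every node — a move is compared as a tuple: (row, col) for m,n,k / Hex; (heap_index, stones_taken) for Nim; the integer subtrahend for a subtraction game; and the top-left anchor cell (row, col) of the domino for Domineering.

p1 O@[9]: -1[8]-1* -2[7]-1 -4[5]-1
p2 X@[8]: -1[7]-1 -2[6]+1* -4[4]-1
p3 O@[6]: -1[5]-1* -2[4]-1 -4[2]-1
p4 X@[5]: -1[4]-1 -2[3]+1* -4[1]-1
p5 O@[3]: -1[2]-1* -2[1]-1
p6 X@[2]: -1[1]-1 -2[0]+1*
p7 O@[0] terminal -1; root [9] d9

PV length from [9]: 6 plies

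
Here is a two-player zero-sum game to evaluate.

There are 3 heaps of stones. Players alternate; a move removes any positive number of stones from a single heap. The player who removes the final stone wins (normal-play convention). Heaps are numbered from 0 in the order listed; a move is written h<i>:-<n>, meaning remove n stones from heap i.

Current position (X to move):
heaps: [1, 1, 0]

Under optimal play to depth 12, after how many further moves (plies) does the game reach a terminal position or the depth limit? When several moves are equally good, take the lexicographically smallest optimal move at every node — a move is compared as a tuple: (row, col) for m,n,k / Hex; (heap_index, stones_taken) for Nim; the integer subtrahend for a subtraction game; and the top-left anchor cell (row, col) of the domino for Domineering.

PV length from [(1,1,0)]: 2 plies

ply 1, X at (1,1,0) | h0:-1=-1→(0,1,0)*; h1:-1=-1→(1,0,0)
ply 2, O at (0,1,0) | h1:-1=+1→(0,0,0)*
ply 3: (0,0,0) is terminal -1 (X); from (1,1,0) depth 12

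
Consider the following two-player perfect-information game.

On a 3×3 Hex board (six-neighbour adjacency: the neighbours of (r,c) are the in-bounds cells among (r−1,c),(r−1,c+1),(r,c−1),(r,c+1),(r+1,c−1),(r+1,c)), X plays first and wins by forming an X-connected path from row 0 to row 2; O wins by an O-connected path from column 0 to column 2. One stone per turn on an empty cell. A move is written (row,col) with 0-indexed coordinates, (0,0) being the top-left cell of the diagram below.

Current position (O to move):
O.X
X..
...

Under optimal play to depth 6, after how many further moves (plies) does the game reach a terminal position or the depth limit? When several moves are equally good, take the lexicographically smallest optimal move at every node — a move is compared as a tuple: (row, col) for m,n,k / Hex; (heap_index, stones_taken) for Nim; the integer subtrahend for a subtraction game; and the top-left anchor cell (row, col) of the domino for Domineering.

p1 O@[O.X/X../...]: (0,1)[OOX/X../...]-1* (1,1)[O.X/XO./...]-1 (1,2)[O.X/X.O/...]-1 (2,0)[O.X/X../O..]-1 (2,1)[O.X/X../.O.]-1 (2,2)[O.X/X../..O]-1
p2 X@[OOX/X../...]: (1,1)[OOX/XX./...]+1* (1,2)[OOX/X.X/...]+1 (2,0)[OOX/X../X..]+1 (2,1)[OOX/X../.X.]+1 (2,2)[OOX/X../..X]+1
p3 O@[OOX/XX./...]: (1,2)[OOX/XXO/...]-1* (2,0)[OOX/XX./O..]-1 (2,1)[OOX/XX./.O.]-1 (2,2)[OOX/XX./..O]-1
p4 X@[OOX/XXO/...]: (2,0)[OOX/XXO/X..]+1* (2,1)[OOX/XXO/.X.]+1 (2,2)[OOX/XXO/..X]+1
p5 O@[OOX/XXO/X..] terminal -1; root [O.X/X../...] d6

PV length from [O.X/X../...]: 4 plies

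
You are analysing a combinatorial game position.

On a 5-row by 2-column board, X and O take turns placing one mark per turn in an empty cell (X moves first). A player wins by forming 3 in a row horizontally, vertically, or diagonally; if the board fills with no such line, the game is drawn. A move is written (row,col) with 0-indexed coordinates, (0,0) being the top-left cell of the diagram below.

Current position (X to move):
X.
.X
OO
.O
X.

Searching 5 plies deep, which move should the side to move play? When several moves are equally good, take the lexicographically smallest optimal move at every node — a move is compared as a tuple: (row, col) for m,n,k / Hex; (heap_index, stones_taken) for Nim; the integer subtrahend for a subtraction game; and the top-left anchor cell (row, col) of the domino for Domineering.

p1 X@[X./.X/OO/.O/X.]: (0,1)[XX/.X/OO/.O/X.]-1 (1,0)[X./XX/OO/.O/X.]-1 (3,0)[X./.X/OO/XO/X.]-1 (4,1)[X./.X/OO/.O/XX]+0*
p2 O@[X./.X/OO/.O/XX]: (0,1)[XO/.X/OO/.O/XX]+0* (1,0)[X./OX/OO/.O/XX]+0 (3,0)[X./.X/OO/OO/XX]+0
p3 X@[XO/.X/OO/.O/XX]: (1,0)[XO/XX/OO/.O/XX]+0* (3,0)[XO/.X/OO/XO/XX]+0
p4 O@[XO/XX/OO/.O/XX]: (3,0)[XO/XX/OO/OO/XX]+0*
p5 X@[XO/XX/OO/OO/XX] terminal +0; root [X./.X/OO/.O/X.] d5

X's best at [X./.X/OO/.O/X.]: (4,1)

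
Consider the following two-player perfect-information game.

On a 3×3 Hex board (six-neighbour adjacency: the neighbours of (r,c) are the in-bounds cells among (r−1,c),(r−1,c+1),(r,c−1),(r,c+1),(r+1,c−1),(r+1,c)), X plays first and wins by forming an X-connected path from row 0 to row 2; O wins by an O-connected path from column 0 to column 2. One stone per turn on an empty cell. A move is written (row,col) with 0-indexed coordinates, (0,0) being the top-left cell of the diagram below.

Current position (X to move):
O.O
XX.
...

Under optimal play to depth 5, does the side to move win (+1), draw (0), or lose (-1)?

[O.O/XX./...] X move#1: (0,1):+1/OXO/XX./...*, (1,2):-1/O.O/XXX/..., (2,0):-1/O.O/XX./X.., (2,1):-1/O.O/XX./.X., (2,2):-1/O.O/XX./..X
[OXO/XX./...] O move#2: (1,2):-1/OXO/XXO/...*, (2,0):-1/OXO/XX./O.., (2,1):-1/OXO/XX./.O., (2,2):-1/OXO/XX./..O
[OXO/XXO/...] X move#3: (2,0):+1/OXO/XXO/X..*, (2,1):+1/OXO/XXO/.X., (2,2):+1/OXO/XXO/..X
[OXO/XXO/X..] end (terminal -1, O#4); searched O.O/XX./... to 5

value(O.O/XX./..., X) = +1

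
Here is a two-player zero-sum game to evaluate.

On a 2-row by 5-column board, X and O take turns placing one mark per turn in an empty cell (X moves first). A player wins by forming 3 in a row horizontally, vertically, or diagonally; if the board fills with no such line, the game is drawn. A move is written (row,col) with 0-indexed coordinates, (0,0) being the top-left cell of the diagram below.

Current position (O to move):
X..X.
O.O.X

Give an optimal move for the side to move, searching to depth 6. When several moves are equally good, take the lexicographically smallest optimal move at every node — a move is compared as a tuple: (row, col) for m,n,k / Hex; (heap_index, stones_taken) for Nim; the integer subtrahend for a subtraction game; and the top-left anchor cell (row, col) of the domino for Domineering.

O's best at [X..X./O.O.X]: (1,1)

p1 O@[X..X./O.O.X]: (0,1)[XO.X./O.O.X]+0 (0,2)[X.OX./O.O.X]+0 (0,4)[X..XO/O.O.X]+0 (1,1)[X..X./OOO.X]+1* (1,3)[X..X./O.OOX]+0
p2 X@[X..X./OOO.X] terminal -1; root [X..X./O.O.X] d6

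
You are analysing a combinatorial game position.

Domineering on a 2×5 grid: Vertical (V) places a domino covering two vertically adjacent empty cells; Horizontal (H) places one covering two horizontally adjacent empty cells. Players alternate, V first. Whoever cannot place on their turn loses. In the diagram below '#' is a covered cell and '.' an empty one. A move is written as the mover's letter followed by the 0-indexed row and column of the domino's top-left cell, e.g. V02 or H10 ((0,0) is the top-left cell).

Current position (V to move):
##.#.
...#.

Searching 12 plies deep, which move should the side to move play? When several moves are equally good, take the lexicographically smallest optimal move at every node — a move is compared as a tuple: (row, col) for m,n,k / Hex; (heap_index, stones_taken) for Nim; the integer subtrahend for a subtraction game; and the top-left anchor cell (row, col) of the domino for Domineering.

p1 V@[##.#./...#.]: V02[####./..##.]+1* V04[##.##/...##]-1
p2 H@[####./..##.]: H10[####./####.]-1*
p3 V@[####./####.]: V04[#####/#####]+1*
p4 H@[#####/#####] terminal -1; root [##.#./...#.] d12

V's best at [##.#./...#.]: V02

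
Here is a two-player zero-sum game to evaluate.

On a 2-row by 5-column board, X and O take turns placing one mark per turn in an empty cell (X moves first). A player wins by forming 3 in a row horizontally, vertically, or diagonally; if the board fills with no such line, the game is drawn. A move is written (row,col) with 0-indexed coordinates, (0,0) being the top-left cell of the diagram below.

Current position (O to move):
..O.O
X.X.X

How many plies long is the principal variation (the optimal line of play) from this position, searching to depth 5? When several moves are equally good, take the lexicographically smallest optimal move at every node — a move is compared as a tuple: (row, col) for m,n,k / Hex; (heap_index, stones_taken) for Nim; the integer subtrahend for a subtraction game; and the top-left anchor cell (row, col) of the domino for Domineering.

ply 1, O at ..O.O/X.X.X | (0,0)=-1→O.O.O/X.X.X; (0,1)=-1→.OO.O/X.X.X; (0,3)=+1→..OOO/X.X.X*; (1,1)=-1→..O.O/XOX.X; (1,3)=-1→..O.O/X.XOX
ply 2: ..OOO/X.X.X is terminal -1 (X); from ..O.O/X.X.X depth 5

PV length from [..O.O/X.X.X]: 1 ply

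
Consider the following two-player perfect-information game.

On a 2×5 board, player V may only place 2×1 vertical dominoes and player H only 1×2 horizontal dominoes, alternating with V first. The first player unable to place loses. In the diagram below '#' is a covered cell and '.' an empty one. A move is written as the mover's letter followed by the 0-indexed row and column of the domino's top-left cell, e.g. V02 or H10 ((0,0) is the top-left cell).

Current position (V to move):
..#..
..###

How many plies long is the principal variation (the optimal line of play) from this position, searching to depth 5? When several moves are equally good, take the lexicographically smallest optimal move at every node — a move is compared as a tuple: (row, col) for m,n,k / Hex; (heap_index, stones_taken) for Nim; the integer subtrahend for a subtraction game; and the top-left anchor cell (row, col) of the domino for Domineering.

PV length from [..#../..###]: 3 plies

ply 1, V at ..#../..### | V00=+1→#.#../#.###*; V01=+1→.##../.####
ply 2, H at #.#../#.### | H03=-1→#.###/#.###*
ply 3, V at #.###/#.### | V01=+1→#####/#####*
ply 4: #####/##### is terminal -1 (H); from ..#../..### depth 5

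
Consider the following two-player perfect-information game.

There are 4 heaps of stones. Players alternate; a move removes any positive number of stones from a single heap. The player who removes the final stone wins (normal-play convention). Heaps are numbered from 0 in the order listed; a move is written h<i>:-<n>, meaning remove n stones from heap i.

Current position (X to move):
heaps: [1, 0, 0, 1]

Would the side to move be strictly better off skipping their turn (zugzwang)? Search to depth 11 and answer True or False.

[(1,0,0,1)] X move#1: h0:-1:-1/(0,0,0,1)*, h3:-1:-1/(1,0,0,0)
[(0,0,0,1)] O move#2: h3:-1:+1/(0,0,0,0)*
[(0,0,0,0)] end (terminal -1, X#3); searched (1,0,0,1) to 11
pass branch (O moves first from the same position):
  | [(1,0,0,1)] O move#1: h0:-1:-1/(0,0,0,1)*, h3:-1:-1/(1,0,0,0)
  | [(0,0,0,1)] X move#2: h3:-1:+1/(0,0,0,0)*
  | [(0,0,0,0)] end (terminal -1, O#3); searched (1,0,0,1) to 11
X moving scores -1; X passing scores +1

zugzwang((1,0,0,1), X) = True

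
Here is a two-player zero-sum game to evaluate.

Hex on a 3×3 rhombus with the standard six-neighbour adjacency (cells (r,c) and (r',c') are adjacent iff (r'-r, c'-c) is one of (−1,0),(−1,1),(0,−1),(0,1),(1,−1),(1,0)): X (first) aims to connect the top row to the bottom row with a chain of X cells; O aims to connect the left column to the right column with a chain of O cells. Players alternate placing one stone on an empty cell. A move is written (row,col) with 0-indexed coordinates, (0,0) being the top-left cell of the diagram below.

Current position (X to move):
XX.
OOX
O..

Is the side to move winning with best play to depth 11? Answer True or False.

X winning at [XX./OOX/O..]: True

ply 1, X at XX./OOX/O.. | (0,2)=+1→XXX/OOX/O..*; (2,1)=-1→XX./OOX/OX.; (2,2)=-1→XX./OOX/O.X
ply 2, O at XXX/OOX/O.. | (2,1)=-1→XXX/OOX/OO.*; (2,2)=-1→XXX/OOX/O.O
ply 3, X at XXX/OOX/OO. | (2,2)=+1→XXX/OOX/OOX*
ply 4: XXX/OOX/OOX is terminal -1 (O); from XX./OOX/O.. depth 11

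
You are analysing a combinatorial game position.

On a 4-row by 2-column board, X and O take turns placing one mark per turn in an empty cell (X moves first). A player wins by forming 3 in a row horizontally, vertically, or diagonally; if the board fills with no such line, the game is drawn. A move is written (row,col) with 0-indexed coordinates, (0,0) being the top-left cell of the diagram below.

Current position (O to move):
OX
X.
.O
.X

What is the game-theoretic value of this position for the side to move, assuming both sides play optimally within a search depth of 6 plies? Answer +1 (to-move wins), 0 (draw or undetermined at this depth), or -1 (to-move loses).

[OX/X./.O/.X] O move#1: (1,1):+0/OX/XO/.O/.X*, (2,0):+0/OX/X./OO/.X, (3,0):+0/OX/X./.O/OX
[OX/XO/.O/.X] X move#2: (2,0):+0/OX/XO/XO/.X*, (3,0):+0/OX/XO/.O/XX
[OX/XO/XO/.X] O move#3: (3,0):+0/OX/XO/XO/OX*
[OX/XO/XO/OX] end (terminal +0, X#4); searched OX/X./.O/.X to 6

value(OX/X./.O/.X, O) = 0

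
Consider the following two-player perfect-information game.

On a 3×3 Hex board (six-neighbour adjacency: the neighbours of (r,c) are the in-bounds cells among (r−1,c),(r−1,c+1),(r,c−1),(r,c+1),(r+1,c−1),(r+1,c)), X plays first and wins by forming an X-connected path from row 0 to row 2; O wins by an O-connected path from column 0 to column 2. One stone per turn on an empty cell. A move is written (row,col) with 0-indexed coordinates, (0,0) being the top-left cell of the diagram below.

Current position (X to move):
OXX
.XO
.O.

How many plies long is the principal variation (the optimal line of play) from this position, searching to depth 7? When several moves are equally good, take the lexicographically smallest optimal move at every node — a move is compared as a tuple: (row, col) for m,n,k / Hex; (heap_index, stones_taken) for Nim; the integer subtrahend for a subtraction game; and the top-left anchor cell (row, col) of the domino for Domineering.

[OXX/.XO/.O.] X move#1: (1,0):-1/OXX/XXO/.O., (2,0):+1/OXX/.XO/XO.*, (2,2):-1/OXX/.XO/.OX
[OXX/.XO/XO.] end (terminal -1, O#2); searched OXX/.XO/.O. to 7

PV length from [OXX/.XO/.O.]: 1 ply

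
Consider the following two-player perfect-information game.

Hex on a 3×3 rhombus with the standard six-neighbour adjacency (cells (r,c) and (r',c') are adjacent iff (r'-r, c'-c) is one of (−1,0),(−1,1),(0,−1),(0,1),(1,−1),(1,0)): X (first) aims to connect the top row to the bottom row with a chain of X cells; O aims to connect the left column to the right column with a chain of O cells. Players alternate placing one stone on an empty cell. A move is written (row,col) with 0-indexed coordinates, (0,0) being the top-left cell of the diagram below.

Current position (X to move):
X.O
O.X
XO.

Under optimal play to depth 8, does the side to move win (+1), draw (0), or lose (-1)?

ply 1, X at X.O/O.X/XO. | (0,1)=-1→XXO/O.X/XO.*; (1,1)=-1→X.O/OXX/XO.; (2,2)=-1→X.O/O.X/XOX
ply 2, O at XXO/O.X/XO. | (1,1)=+1→XXO/OOX/XO.*; (2,2)=-1→XXO/O.X/XOO
ply 3: XXO/OOX/XO. is terminal -1 (X); from X.O/O.X/XO. depth 8

value(X.O/O.X/XO., X) = -1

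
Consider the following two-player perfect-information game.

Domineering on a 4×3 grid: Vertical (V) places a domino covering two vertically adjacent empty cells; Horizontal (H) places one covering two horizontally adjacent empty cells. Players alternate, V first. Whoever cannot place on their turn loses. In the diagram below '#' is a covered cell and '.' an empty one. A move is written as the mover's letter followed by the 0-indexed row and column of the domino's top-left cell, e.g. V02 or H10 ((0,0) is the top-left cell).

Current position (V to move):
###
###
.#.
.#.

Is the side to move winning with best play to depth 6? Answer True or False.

[###/###/.#./.#.] V move#1: V20:+1/###/###/##./##.*, V22:+1/###/###/.##/.##
[###/###/##./##.] end (terminal -1, H#2); searched ###/###/.#./.#. to 6

V winning at [###/###/.#./.#.]: True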